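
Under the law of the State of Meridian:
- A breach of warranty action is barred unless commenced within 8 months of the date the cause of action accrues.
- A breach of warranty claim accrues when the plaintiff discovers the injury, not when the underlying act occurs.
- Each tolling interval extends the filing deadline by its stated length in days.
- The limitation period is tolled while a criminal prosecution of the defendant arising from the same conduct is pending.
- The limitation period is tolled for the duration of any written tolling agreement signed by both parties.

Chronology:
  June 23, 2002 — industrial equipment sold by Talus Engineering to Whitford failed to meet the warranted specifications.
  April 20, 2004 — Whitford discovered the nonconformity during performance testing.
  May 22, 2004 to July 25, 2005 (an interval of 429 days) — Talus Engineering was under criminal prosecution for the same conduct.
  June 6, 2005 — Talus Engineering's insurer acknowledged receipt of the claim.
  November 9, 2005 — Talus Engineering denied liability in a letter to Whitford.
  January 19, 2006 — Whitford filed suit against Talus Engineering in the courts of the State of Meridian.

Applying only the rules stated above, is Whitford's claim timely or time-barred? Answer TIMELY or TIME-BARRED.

TIMELY

Accrual is tied to discovery, so the period began on April 20, 2004 rather than on June 23, 2002 when the act occurred.
Adding the 8 months base period to April 20, 2004 gives a deadline of December 20, 2004, before any tolling.
The period was tolled for 429 days by the pending criminal prosecution (May 22, 2004 to July 25, 2005), pushing the deadline to February 22, 2006.
None of the other events listed affects the running of the period under the stated rules.
Filing on January 19, 2006 beat the February 22, 2006 deadline — the action is timely.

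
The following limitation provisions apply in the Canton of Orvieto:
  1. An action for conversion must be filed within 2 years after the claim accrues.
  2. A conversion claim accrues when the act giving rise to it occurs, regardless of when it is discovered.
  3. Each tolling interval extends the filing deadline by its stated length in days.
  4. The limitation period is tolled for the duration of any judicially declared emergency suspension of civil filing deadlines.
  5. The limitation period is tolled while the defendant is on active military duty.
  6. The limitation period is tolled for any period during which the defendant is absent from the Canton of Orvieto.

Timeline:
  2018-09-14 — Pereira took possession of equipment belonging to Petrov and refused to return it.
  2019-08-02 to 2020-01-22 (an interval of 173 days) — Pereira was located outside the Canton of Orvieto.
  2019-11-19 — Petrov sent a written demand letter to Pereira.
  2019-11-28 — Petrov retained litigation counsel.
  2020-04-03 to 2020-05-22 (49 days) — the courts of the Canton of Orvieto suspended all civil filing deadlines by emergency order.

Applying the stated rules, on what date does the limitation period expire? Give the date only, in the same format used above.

2021-04-24

The claim accrued on 2018-09-14, the date of the act.
2 years from 2018-09-14 is 2020-09-14.
The defendant's absence from the jurisdiction from 2019-08-02 to 2020-01-22 tolled the period for 173 days, extending the deadline to 2021-03-06.
The period was tolled for 49 days by the emergency suspension of filing deadlines (2020-04-03 to 2020-05-22), pushing the deadline to 2021-04-24.
None of the other events listed affects the running of the period under the stated rules.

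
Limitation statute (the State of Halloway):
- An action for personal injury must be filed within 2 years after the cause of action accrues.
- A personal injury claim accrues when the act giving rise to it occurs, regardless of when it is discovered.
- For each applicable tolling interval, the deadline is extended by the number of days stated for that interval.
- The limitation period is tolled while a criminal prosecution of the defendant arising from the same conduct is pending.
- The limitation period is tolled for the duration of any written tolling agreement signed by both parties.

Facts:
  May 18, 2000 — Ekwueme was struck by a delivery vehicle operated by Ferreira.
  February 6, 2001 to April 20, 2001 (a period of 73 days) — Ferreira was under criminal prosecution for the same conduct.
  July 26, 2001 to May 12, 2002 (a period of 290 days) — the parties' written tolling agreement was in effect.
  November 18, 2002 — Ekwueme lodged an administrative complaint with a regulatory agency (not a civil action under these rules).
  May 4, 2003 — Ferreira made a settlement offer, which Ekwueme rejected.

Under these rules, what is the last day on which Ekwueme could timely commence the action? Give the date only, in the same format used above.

The limitation period began to run on May 18, 2000.
Adding the 2 years base period to May 18, 2000 gives a deadline of May 18, 2002, before any tolling.
The pending criminal prosecution from February 6, 2001 to April 20, 2001 tolled the period for 73 days, extending the deadline to July 30, 2002.
Because the written tolling agreement ran from July 26, 2001 to May 12, 2002, the deadline is extended by 290 days to May 16, 2003.
None of the other events listed affects the running of the period under the stated rules.

May 16, 2003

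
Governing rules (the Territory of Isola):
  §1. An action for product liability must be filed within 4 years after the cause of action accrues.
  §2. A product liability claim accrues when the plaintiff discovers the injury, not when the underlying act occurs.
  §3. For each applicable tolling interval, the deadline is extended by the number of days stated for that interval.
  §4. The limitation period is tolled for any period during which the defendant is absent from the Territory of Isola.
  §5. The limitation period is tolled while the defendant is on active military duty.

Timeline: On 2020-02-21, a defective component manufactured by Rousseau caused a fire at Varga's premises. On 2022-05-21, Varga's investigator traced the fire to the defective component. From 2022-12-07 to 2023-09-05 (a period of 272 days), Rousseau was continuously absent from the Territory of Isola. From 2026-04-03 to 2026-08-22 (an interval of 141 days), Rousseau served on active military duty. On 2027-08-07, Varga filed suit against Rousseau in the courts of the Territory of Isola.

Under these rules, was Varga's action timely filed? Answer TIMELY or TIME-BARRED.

TIME-BARRED

Accrual is tied to discovery, so the period began on 2022-05-21 rather than on 2020-02-21 when the act occurred.
The untolled deadline — 4 years after 2022-05-21 — is 2026-05-21.
The defendant's absence from the jurisdiction from 2022-12-07 to 2023-09-05 tolled the period for 272 days, extending the deadline to 2027-02-17.
The defendant's active military service from 2026-04-03 to 2026-08-22 tolled the period for 141 days, extending the deadline to 2027-07-08.
The 2027-08-07 filing falls after the 2027-07-08 deadline; the claim is time-barred.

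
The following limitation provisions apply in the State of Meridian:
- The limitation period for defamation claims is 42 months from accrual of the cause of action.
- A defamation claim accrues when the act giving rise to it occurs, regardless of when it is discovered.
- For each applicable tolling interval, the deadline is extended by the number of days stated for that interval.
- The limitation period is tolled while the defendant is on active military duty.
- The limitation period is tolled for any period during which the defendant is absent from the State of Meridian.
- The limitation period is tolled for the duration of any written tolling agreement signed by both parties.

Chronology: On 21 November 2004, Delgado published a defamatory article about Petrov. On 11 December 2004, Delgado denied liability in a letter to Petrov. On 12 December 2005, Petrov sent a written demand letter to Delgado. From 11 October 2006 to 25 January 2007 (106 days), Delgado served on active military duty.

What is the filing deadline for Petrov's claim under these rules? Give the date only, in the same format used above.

4 September 2008

The limitation period began to run on 21 November 2004.
Adding the 42 months base period to 21 November 2004 gives a deadline of 21 May 2008, before any tolling.
The period was tolled for 106 days by the defendant's active military service (11 October 2006 to 25 January 2007), pushing the deadline to 4 September 2008.
Nothing else in the chronology tolls or restarts the period.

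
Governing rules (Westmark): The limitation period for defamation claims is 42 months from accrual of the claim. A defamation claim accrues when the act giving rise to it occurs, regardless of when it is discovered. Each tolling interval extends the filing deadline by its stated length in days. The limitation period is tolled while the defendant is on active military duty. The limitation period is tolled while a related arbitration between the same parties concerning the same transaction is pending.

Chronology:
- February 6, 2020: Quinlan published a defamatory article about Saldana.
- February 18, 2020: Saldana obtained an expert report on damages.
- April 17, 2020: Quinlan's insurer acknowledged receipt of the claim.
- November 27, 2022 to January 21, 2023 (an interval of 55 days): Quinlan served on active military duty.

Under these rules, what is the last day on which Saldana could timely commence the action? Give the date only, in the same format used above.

September 30, 2023

The limitation period began to run on February 6, 2020.
The untolled deadline — 42 months after February 6, 2020 — is August 6, 2023.
Because the defendant's active military service ran from November 27, 2022 to January 21, 2023, the deadline is extended by 55 days to September 30, 2023.
The other events in the timeline have no effect on the limitation period under the stated rules.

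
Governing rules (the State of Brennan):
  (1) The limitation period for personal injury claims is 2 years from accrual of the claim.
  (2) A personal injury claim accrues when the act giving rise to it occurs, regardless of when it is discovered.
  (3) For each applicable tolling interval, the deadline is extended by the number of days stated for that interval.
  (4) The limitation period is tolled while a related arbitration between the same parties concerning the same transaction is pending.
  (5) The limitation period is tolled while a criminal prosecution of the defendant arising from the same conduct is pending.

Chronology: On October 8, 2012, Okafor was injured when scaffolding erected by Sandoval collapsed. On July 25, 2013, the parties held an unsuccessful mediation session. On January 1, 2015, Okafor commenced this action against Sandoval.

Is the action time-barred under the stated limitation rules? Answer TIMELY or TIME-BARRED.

The claim accrued on October 8, 2012, the date of the act.
The untolled deadline — 2 years after October 8, 2012 — is October 8, 2014.
None of the other events listed affects the running of the period under the stated rules.
Okafor filed on January 1, 2015, after the October 8, 2014 deadline, so the action is time-barred.

TIME-BARRED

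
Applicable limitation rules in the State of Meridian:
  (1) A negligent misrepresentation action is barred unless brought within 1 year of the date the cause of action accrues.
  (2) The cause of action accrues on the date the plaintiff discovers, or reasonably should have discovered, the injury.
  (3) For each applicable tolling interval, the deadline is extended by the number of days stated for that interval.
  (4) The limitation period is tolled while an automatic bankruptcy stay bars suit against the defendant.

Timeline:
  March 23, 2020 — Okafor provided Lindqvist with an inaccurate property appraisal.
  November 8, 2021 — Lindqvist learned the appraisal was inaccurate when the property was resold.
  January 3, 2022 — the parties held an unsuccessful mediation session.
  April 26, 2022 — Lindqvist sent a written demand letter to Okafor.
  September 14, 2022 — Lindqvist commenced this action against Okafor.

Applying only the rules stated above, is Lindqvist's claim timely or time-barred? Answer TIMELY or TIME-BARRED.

Under the discovery rule, the claim accrued on November 8, 2021, when Lindqvist discovered the injury — not on the March 23, 2020 date of the underlying act.
Adding the 1 year base period to November 8, 2021 gives a deadline of November 8, 2022, before any tolling.
Nothing else in the chronology tolls or restarts the period.
Lindqvist filed on September 14, 2022, before the November 8, 2022 deadline, so the action is timely.

TIMELY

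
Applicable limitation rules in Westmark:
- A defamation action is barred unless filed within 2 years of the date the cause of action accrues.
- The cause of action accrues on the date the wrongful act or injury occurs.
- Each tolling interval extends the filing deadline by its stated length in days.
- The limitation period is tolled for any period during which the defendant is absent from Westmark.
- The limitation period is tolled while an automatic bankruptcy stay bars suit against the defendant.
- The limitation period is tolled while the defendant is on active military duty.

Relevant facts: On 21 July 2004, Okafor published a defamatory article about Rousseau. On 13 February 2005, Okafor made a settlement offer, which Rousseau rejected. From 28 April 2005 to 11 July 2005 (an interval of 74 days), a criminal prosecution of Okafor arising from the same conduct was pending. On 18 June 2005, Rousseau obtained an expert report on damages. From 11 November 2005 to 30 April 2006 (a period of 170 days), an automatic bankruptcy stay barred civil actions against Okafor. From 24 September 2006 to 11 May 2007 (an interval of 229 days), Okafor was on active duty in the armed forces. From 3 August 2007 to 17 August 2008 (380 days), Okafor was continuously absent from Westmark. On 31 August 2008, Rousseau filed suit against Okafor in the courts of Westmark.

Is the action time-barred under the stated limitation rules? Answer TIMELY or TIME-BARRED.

TIMELY

The cause of action accrued on 21 July 2004, the date of the act.
The untolled deadline — 2 years after 21 July 2004 — is 21 July 2006.
The automatic bankruptcy stay from 11 November 2005 to 30 April 2006 tolled the period for 170 days, extending the deadline to 7 January 2007.
The defendant's active military service from 24 September 2006 to 11 May 2007 tolled the period for 229 days, extending the deadline to 24 August 2007.
Because the defendant's absence from the jurisdiction ran from 3 August 2007 to 17 August 2008, the deadline is extended by 380 days to 7 September 2008.
Although a criminal prosecution ran from 28 April 2005 to 11 July 2005, the stated rules do not make that a tolling event, so it is disregarded.
Nothing else in the chronology tolls or restarts the period.
The 31 August 2008 filing precedes the 7 September 2008 deadline; the claim is timely.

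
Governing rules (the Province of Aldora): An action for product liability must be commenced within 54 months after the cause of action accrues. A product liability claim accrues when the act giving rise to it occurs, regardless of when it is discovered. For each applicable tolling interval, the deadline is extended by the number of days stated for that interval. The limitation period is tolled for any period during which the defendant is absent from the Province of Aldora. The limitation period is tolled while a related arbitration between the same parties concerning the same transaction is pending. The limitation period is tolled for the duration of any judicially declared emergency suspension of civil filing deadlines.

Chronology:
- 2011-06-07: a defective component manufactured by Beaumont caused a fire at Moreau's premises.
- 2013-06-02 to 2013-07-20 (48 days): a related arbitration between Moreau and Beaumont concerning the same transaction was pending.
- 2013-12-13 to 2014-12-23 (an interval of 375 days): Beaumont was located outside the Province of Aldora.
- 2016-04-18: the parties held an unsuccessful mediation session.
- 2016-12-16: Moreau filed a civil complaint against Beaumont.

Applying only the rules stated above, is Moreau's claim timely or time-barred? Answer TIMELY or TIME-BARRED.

TIMELY

The cause of action accrued on 2011-06-07, the date of the act.
Adding the 54 months base period to 2011-06-07 gives a deadline of 2015-12-07, before any tolling.
The period was tolled for 48 days by the pending related arbitration (2013-06-02 to 2013-07-20), pushing the deadline to 2016-01-24.
The defendant's absence from the jurisdiction from 2013-12-13 to 2014-12-23 tolled the period for 375 days, extending the deadline to 2017-02-02.
The other events in the timeline have no effect on the limitation period under the stated rules.
Moreau filed on 2016-12-16, before the 2017-02-02 deadline, so the action is timely.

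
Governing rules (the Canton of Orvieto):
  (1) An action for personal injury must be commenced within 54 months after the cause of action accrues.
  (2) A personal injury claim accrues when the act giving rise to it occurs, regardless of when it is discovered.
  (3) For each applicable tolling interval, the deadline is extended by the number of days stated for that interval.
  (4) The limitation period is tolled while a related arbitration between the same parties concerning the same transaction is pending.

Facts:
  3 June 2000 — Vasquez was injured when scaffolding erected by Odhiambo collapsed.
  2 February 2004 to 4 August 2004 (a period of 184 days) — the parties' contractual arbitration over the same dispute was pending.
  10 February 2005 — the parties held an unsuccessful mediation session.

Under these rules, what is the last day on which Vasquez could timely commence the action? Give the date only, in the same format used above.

5 June 2005

The cause of action accrued on 3 June 2000, the date of the act.
54 months from 3 June 2000 is 3 December 2004.
The period was tolled for 184 days by the pending related arbitration (2 February 2004 to 4 August 2004), pushing the deadline to 5 June 2005.
The other events in the timeline have no effect on the limitation period under the stated rules.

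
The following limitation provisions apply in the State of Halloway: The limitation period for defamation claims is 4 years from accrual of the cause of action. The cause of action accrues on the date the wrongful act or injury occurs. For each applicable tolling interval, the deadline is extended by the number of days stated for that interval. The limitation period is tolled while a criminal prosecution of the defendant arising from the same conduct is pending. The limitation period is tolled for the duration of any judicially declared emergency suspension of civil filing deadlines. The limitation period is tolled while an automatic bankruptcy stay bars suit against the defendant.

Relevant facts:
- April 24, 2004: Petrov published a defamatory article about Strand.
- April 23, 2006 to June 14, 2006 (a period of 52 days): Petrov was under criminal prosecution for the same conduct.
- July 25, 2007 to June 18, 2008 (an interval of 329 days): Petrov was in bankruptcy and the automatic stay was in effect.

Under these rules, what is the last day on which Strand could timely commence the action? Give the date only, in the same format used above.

The claim accrued on April 24, 2004, when the wrongful act occurred.
Adding the 4 years base period to April 24, 2004 gives a deadline of April 24, 2008, before any tolling.
The period was tolled for 52 days by the pending criminal prosecution (April 23, 2006 to June 14, 2006), pushing the deadline to June 15, 2008.
The automatic bankruptcy stay from July 25, 2007 to June 18, 2008 tolled the period for 329 days, extending the deadline to May 10, 2009.

May 10, 2009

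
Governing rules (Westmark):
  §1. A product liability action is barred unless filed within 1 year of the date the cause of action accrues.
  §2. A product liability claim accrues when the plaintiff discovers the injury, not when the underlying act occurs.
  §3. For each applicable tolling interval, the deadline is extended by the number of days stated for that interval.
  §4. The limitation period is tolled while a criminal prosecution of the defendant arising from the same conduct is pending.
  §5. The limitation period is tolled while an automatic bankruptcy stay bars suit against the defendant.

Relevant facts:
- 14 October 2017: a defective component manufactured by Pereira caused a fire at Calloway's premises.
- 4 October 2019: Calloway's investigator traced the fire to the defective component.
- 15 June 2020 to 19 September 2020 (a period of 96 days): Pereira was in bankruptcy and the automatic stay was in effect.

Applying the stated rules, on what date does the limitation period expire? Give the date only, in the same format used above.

8 January 2021

The claim did not accrue until Calloway discovered the injury on 4 October 2019; the 14 October 2017 act date does not start the clock under the stated rule.
The untolled deadline — 1 year after 4 October 2019 — is 4 October 2020.
Because the automatic bankruptcy stay ran from 15 June 2020 to 19 September 2020, the deadline is extended by 96 days to 8 January 2021.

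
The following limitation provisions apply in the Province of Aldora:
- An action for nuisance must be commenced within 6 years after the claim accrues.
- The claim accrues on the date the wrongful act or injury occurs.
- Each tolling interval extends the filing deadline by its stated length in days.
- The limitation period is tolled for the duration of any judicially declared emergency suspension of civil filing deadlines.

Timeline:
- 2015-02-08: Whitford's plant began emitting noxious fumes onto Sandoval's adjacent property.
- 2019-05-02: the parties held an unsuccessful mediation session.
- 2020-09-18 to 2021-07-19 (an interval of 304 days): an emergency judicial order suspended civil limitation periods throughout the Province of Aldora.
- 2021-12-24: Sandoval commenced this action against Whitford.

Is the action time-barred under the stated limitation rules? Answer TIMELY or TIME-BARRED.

TIME-BARRED

The claim accrued on 2015-02-08, the date of the act.
6 years from 2015-02-08 is 2021-02-08.
The period was tolled for 304 days by the emergency suspension of filing deadlines (2020-09-18 to 2021-07-19), pushing the deadline to 2021-12-09.
The other events in the timeline have no effect on the limitation period under the stated rules.
Filing on 2021-12-24 missed the 2021-12-09 deadline — the action is time-barred.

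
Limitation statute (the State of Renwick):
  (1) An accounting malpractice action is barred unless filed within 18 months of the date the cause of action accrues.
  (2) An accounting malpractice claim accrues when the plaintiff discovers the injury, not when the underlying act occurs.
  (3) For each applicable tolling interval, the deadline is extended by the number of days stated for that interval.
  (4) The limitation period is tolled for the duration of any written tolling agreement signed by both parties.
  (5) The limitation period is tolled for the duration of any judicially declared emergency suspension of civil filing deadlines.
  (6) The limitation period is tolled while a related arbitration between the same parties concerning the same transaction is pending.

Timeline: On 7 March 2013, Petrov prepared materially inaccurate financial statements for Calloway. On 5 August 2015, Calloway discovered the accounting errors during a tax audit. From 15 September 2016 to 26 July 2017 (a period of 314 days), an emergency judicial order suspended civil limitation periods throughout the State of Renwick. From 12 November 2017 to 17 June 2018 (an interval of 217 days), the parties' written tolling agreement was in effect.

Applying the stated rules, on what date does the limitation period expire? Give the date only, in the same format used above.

21 July 2018

The claim did not accrue until Calloway discovered the injury on 5 August 2015; the 7 March 2013 act date does not start the clock under the stated rule.
Adding the 18 months base period to 5 August 2015 gives a deadline of 5 February 2017, before any tolling.
The emergency suspension of filing deadlines from 15 September 2016 to 26 July 2017 tolled the period for 314 days, extending the deadline to 16 December 2017.
The written tolling agreement from 12 November 2017 to 17 June 2018 tolled the period for 217 days, extending the deadline to 21 July 2018.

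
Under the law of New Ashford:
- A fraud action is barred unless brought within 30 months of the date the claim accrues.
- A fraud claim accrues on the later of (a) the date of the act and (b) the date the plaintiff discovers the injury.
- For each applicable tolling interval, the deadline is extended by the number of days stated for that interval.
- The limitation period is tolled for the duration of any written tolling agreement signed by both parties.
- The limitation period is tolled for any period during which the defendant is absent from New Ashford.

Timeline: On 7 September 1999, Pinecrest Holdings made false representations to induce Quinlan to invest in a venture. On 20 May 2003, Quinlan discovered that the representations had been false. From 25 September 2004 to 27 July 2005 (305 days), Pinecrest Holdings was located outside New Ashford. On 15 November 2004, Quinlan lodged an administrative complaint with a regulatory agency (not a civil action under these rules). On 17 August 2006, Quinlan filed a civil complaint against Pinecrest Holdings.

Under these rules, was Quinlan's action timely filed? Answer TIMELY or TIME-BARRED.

TIMELY

Because discovery on 20 May 2003 post-dates the 7 September 1999 act, accrual under the later-of rule falls on 20 May 2003.
Adding the 30 months base period to 20 May 2003 gives a deadline of 20 November 2005, before any tolling.
Because the defendant's absence from the jurisdiction ran from 25 September 2004 to 27 July 2005, the deadline is extended by 305 days to 21 September 2006.
The other events in the timeline have no effect on the limitation period under the stated rules.
The 17 August 2006 filing precedes the 21 September 2006 deadline; the claim is timely.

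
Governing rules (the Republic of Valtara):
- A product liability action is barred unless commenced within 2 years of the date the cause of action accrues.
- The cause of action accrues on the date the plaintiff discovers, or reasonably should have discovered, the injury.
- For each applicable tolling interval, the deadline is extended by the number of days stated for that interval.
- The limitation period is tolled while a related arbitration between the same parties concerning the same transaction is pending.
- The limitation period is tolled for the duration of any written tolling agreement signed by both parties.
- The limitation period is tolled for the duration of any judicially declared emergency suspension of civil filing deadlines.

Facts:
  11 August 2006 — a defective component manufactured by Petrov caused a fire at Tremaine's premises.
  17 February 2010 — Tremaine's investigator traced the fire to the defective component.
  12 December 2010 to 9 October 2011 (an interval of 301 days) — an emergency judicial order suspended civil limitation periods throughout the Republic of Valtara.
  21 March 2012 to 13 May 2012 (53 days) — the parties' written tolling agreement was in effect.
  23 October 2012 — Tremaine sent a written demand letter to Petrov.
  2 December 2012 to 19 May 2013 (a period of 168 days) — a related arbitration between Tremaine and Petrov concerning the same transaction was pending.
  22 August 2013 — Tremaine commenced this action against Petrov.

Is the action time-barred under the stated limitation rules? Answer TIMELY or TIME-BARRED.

TIME-BARRED

The claim did not accrue until Tremaine discovered the injury on 17 February 2010; the 11 August 2006 act date does not start the clock under the stated rule.
2 years from 17 February 2010 is 17 February 2012.
The emergency suspension of filing deadlines from 12 December 2010 to 9 October 2011 tolled the period for 301 days, extending the deadline to 14 December 2012.
The written tolling agreement from 21 March 2012 to 13 May 2012 tolled the period for 53 days, extending the deadline to 5 February 2013.
The period was tolled for 168 days by the pending related arbitration (2 December 2012 to 19 May 2013), pushing the deadline to 23 July 2013.
Nothing else in the chronology tolls or restarts the period.
Tremaine filed on 22 August 2013, after the 23 July 2013 deadline, so the action is time-barred.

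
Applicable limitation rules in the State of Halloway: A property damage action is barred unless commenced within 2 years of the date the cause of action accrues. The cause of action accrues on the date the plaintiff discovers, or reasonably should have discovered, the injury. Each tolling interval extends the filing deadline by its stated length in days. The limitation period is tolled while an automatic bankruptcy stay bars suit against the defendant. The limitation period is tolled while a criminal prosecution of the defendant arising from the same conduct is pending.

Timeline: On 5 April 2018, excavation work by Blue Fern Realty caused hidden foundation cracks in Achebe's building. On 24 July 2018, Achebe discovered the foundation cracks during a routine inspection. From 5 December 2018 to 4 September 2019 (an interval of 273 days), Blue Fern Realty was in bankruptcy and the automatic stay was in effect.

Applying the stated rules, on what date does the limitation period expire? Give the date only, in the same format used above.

Accrual is tied to discovery, so the period began on 24 July 2018 rather than on 5 April 2018 when the act occurred.
Adding the 2 years base period to 24 July 2018 gives a deadline of 24 July 2020, before any tolling.
The automatic bankruptcy stay from 5 December 2018 to 4 September 2019 tolled the period for 273 days, extending the deadline to 23 April 2021.

23 April 2021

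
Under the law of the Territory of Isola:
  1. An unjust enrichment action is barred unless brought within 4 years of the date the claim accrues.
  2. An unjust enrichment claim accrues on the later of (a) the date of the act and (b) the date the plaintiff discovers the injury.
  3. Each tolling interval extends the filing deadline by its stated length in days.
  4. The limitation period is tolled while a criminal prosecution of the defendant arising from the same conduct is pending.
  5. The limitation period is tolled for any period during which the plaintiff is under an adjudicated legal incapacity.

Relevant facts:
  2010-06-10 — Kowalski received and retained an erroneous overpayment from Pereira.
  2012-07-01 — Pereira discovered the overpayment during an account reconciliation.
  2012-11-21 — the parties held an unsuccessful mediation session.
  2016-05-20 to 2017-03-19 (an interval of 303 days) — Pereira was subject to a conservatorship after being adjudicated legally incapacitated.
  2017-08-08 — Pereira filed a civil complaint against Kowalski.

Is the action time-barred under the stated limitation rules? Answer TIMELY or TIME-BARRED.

TIME-BARRED

The claim accrued on 2012-07-01 — the later of the 2010-06-10 act and the 2012-07-01 discovery.
Adding the 4 years base period to 2012-07-01 gives a deadline of 2016-07-01, before any tolling.
Because the plaintiff's legal incapacity ran from 2016-05-20 to 2017-03-19, the deadline is extended by 303 days to 2017-04-30.
None of the other events listed affects the running of the period under the stated rules.
Pereira filed on 2017-08-08, after the 2017-04-30 deadline, so the action is time-barred.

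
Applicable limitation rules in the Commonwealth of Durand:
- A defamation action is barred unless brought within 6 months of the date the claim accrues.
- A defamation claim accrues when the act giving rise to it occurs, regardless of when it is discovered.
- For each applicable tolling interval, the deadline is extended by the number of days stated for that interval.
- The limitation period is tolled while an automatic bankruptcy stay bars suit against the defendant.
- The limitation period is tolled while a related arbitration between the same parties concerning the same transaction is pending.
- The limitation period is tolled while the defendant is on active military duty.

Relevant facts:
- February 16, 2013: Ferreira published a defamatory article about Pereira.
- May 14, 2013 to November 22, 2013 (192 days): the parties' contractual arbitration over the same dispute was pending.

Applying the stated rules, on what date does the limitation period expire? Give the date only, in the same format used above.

February 24, 2014

The limitation period began to run on February 16, 2013.
6 months from February 16, 2013 is August 16, 2013.
Because the pending related arbitration ran from May 14, 2013 to November 22, 2013, the deadline is extended by 192 days to February 24, 2014.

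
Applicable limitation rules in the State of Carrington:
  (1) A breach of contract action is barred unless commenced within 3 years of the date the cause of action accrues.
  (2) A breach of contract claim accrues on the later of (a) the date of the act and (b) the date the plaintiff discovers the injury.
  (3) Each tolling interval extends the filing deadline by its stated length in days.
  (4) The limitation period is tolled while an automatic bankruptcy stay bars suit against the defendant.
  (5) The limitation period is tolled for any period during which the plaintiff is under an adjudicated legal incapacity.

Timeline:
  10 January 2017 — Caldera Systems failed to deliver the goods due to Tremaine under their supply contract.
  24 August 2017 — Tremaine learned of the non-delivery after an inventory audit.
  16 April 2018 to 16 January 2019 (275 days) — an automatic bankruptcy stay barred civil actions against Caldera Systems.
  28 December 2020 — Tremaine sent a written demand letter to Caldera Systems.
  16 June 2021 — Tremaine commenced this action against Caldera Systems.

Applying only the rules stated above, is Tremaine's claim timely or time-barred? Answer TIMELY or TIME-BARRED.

TIME-BARRED

Taking the later of the act (10 January 2017) and discovery (24 August 2017), the claim accrued on 24 August 2017.
Adding the 3 years base period to 24 August 2017 gives a deadline of 24 August 2020, before any tolling.
The period was tolled for 275 days by the automatic bankruptcy stay (16 April 2018 to 16 January 2019), pushing the deadline to 26 May 2021.
None of the other events listed affects the running of the period under the stated rules.
Filing on 16 June 2021 missed the 26 May 2021 deadline — the action is time-barred.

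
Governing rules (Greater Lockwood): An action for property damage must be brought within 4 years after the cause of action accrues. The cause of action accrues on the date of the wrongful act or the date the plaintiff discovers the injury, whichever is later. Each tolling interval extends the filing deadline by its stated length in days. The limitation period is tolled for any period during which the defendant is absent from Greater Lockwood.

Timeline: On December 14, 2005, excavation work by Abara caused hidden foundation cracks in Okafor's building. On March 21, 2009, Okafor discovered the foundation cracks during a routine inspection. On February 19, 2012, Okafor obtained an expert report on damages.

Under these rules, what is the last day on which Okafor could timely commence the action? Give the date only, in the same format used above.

March 21, 2013

Because discovery on March 21, 2009 post-dates the December 14, 2005 act, accrual under the later-of rule falls on March 21, 2009.
The untolled deadline — 4 years after March 21, 2009 — is March 21, 2013.
The other events in the timeline have no effect on the limitation period under the stated rules.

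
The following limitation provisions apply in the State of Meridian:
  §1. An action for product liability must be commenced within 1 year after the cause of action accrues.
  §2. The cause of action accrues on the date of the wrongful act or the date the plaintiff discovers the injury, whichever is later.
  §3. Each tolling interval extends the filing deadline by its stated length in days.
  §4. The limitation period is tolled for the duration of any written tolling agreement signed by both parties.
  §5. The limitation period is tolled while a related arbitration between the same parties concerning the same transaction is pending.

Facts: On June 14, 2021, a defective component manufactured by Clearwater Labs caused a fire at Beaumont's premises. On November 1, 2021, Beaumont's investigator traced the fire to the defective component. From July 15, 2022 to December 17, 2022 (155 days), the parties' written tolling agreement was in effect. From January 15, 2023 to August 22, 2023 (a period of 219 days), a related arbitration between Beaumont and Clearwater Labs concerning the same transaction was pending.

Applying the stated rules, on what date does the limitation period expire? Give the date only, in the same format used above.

Taking the later of the act (June 14, 2021) and discovery (November 1, 2021), the claim accrued on November 1, 2021.
The untolled deadline — 1 year after November 1, 2021 — is November 1, 2022.
The period was tolled for 155 days by the written tolling agreement (July 15, 2022 to December 17, 2022), pushing the deadline to April 5, 2023.
The pending related arbitration from January 15, 2023 to August 22, 2023 tolled the period for 219 days, extending the deadline to November 10, 2023.

November 10, 2023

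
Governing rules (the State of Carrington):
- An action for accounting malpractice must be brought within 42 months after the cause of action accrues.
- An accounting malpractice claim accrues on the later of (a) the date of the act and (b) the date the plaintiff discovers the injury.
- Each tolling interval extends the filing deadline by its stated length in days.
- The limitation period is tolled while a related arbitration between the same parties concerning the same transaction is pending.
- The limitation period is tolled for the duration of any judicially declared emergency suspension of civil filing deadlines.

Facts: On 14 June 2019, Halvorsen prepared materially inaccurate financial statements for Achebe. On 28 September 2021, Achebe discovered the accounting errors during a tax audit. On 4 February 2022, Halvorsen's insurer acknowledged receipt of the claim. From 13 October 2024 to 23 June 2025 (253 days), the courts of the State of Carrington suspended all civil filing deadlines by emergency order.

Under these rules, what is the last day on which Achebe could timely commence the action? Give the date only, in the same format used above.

6 December 2025

The claim accrued on 28 September 2021 — the later of the 14 June 2019 act and the 28 September 2021 discovery.
42 months from 28 September 2021 is 28 March 2025.
Because the emergency suspension of filing deadlines ran from 13 October 2024 to 23 June 2025, the deadline is extended by 253 days to 6 December 2025.
The other events in the timeline have no effect on the limitation period under the stated rules.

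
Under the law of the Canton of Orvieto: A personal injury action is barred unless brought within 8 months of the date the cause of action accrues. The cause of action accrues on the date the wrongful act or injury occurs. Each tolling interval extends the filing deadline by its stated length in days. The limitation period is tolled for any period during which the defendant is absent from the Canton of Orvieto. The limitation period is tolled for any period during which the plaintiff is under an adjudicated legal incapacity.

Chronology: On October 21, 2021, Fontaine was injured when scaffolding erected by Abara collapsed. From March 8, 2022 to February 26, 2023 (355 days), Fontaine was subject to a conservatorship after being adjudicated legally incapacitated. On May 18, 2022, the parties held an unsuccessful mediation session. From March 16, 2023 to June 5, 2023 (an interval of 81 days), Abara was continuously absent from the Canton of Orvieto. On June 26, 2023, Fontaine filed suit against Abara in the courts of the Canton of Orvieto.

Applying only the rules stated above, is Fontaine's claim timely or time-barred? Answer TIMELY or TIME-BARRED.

TIMELY

The claim accrued on October 21, 2021, when the wrongful act occurred.
Adding the 8 months base period to October 21, 2021 gives a deadline of June 21, 2022, before any tolling.
The plaintiff's legal incapacity from March 8, 2022 to February 26, 2023 tolled the period for 355 days, extending the deadline to June 11, 2023.
The period was tolled for 81 days by the defendant's absence from the jurisdiction (March 16, 2023 to June 5, 2023), pushing the deadline to August 31, 2023.
Nothing else in the chronology tolls or restarts the period.
The June 26, 2023 filing precedes the August 31, 2023 deadline; the claim is timely.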